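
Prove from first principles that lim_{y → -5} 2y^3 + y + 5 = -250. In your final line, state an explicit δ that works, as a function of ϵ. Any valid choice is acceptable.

Let ϵ > 0. We want δ > 0 such that 0 < |y + 5| < δ implies |(2y^3 + y + 5) + 250| < ϵ.
(2y^3 + y + 5) + 250 = 2y^3 + y + 255 = (y + 5)(2y^2 - 10y + 51).
So |(2y^3 + y + 5) + 250| = |y + 5|·|2y^2 - 10y + 51|.
Assume first that |y + 5| < 1, so |y| < 6. Then |2y^2 - 10y + 51| ≤ 2·6^2 + 10·6 + 51 = 183.
Hence |(2y^3 + y + 5) + 250| ≤ 183|y + 5| < ϵ provided |y + 5| < ϵ/183.
Take δ = min(1, ϵ/183). Then 0 < |y + 5| < δ gives both |y + 5| < 1 and |y + 5| < ϵ/183, so |(2y^3 + y + 5) + 250| < ϵ.

δ = min(1, ϵ/183)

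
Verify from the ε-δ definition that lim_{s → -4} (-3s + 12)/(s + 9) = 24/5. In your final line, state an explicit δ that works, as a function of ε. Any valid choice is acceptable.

δ = min(5/2, (25/78)ε)

Suppose ε > 0. We want δ > 0 with 0 < |s + 4| < δ ⇒ |(-3s + 12)/(s + 9) − (24/5)| < ε.
Combining over a common denominator, (-3s + 12)/(s + 9) − (24/5) = [(-3s + 12)·5 − 24·(s + 9)] / [5·(s + 9)] = -39(s + 4) / (5(s + 9)).
So |(-3s + 12)/(s + 9) − (24/5)| = 39|s + 4| / (5·|s + 9|).
Restrict δ ≤ 5/2. Then |s + 4| < 5/2 gives |s + 9| = |(s + 4) + 5| ≥ 5 − 5/2 = 5/2.
Hence |(-3s + 12)/(s + 9) − (24/5)| < 39|s + 4|/(5·(5/2)) = (78/25)|s + 4|, which is < ε once |s + 4| < (25/78)ε.
Take δ = min(5/2, (25/78)ε). Then 0 < |s + 4| < δ forces both bounds, so |(-3s + 12)/(s + 9) − (24/5)| < ε.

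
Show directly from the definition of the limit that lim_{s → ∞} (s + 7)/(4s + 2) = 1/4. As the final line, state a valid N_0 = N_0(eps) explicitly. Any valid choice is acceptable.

N_0 = (13/8)/eps

Let eps > 0 be given. We seek N_0 > 0 such that s > N_0 implies |(s + 7)/(4s + 2) − (1/4)| < eps.
(s + 7)/(4s + 2) − (1/4) = (4(s + 7) − (4s + 2)) / (4(4s + 2)) = 26/(4(4s + 2)).
For s > 0 we have 4s + 2 > 4s, so |(s + 7)/(4s + 2) − (1/4)| = 26/(4(4s + 2)) < 26/(4·4s) = (13/8)/s.
Thus |(s + 7)/(4s + 2) − (1/4)| < eps whenever s > (13/8)/eps.
Take N_0 = (13/8)/eps. If s > N_0 then |(s + 7)/(4s + 2) − (1/4)| < (13/8)/s < eps.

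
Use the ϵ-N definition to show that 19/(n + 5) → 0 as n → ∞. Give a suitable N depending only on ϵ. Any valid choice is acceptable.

Let ϵ > 0. For n ≥ 1, |19/(n + 5) − 0| = 19/(n + 5) ≤ 19/n.
We need 19/n < ϵ, i.e. n > 19/ϵ.
Take N = 19/ϵ. If n > N then |19/(n + 5)| ≤ 19/n < ϵ.

N = 19/ϵ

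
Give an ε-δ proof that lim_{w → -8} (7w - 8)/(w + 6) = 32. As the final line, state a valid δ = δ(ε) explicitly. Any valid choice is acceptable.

δ = min(1, (1/25)ε)

Let ε > 0 be given. We want δ > 0 with 0 < |w + 8| < δ ⇒ |(7w - 8)/(w + 6) − 32| < ε.
Combining over a common denominator, (7w - 8)/(w + 6) − 32 = [(7w - 8)·(-2) − (-64)·(w + 6)] / [(-2)·(w + 6)] = 50(w + 8) / ((-2)(w + 6)).
So |(7w - 8)/(w + 6) − 32| = 50|w + 8| / (2·|w + 6|).
Require δ ≤ 1, so |w + 6| ≥ |-2| − |w + 8| > 2 − 1 = 1.
Hence |(7w - 8)/(w + 6) − 32| < 50|w + 8|/(2·1) = 25|w + 8|, which is < ε once |w + 8| < (1/25)ε.
Take δ = min(1, (1/25)ε). Then 0 < |w + 8| < δ forces both bounds, so |(7w - 8)/(w + 6) − 32| < ε.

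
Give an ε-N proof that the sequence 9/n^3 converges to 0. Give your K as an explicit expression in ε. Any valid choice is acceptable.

Fix ε > 0. For n ≥ 1, |9/n^3 − 0| = 9/n^3.
9/n^3 < ε ⇔ n^3 > 9/ε ⇔ n > (9/ε)^{1/3}.
Take K = (9/ε)^{1/3}. Then n > K implies 9/n^3 < ε.

K = (9/ε)^{1/3}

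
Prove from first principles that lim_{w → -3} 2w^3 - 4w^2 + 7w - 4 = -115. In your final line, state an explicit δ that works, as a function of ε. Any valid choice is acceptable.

Fix ε > 0. We want δ > 0 such that 0 < |w + 3| < δ implies |(2w^3 - 4w^2 + 7w - 4) + 115| < ε.
(2w^3 - 4w^2 + 7w - 4) + 115 = 2w^3 - 4w^2 + 7w + 111 = (w + 3)(2w^2 - 10w + 37).
So |(2w^3 - 4w^2 + 7w - 4) + 115| = |w + 3|·|2w^2 - 10w + 37|.
Assume first that |w + 3| < 2, so |w| < 5. Then |2w^2 - 10w + 37| ≤ 2·5^2 + 10·5 + 37 = 137.
Hence |(2w^3 - 4w^2 + 7w - 4) + 115| ≤ 137|w + 3| < ε provided |w + 3| < ε/137.
Take δ = min(2, ε/137). Then 0 < |w + 3| < δ gives both |w + 3| < 2 and |w + 3| < ε/137, so |(2w^3 - 4w^2 + 7w - 4) + 115| < ε.

δ = min(2, ε/137)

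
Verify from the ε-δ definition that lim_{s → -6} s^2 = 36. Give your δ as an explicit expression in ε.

Let ε > 0 be given. We seek δ > 0 with 0 < |s + 6| < δ ⇒ |s^2 − 36| < ε.
Factor: s^2 − 36 = (s + 6)(s - 6), so |s^2 − 36| = |s + 6|·|s - 6|.
Impose δ ≤ 1 so that |s| < 7; then |s - 6| ≤ 13.
Hence |s^2 − 36| ≤ 13|s + 6|, which is < ε once |s + 6| < ε/13.
Take δ = min(1, ε/13). If 0 < |s + 6| < δ then both bounds hold and |s^2 − 36| ≤ 13|s + 6| < 13·(ε/13) = ε.

δ = min(1, ε/13)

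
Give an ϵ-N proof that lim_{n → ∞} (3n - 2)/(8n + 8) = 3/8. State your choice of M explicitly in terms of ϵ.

Suppose ϵ > 0. For n ≥ 1, |(3n - 2)/(8n + 8) − (3/8)| = |-40|/(8(8n + 8)) = 40/(8(8n + 8)).
Since 8n + 8 ≥ 8n for n ≥ 1, this is ≤ 40/(8·8n) = (5/8)/n.
So |(3n - 2)/(8n + 8) − (3/8)| < ϵ whenever n > (5/8)/ϵ.
Take M = (5/8)/ϵ. If n > M then |(3n - 2)/(8n + 8) − (3/8)| ≤ (5/8)/n < ϵ.

M = (5/8)/ϵ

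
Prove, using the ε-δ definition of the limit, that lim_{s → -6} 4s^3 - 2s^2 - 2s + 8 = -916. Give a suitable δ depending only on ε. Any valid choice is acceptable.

Let ε > 0 be given. We want δ > 0 such that 0 < |s + 6| < δ implies |(4s^3 - 2s^2 - 2s + 8) + 916| < ε.
(4s^3 - 2s^2 - 2s + 8) + 916 = 4s^3 - 2s^2 - 2s + 924 = (s + 6)(4s^2 - 26s + 154).
So |(4s^3 - 2s^2 - 2s + 8) + 916| = |s + 6|·|4s^2 - 26s + 154|.
Require δ ≤ 2. Then |s + 6| < 2 gives |s| < 8, and by the triangle inequality |4s^2 - 26s + 154| ≤ 4·8^2 + 26·8 + 154 = 618.
Hence |(4s^3 - 2s^2 - 2s + 8) + 916| ≤ 618|s + 6| < ε provided |s + 6| < ε/618.
Take δ = min(2, ε/618). Then 0 < |s + 6| < δ gives both |s + 6| < 2 and |s + 6| < ε/618, so |(4s^3 - 2s^2 - 2s + 8) + 916| < ε.

δ = min(2, ε/618)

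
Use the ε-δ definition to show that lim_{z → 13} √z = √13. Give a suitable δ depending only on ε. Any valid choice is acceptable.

Let ε > 0 be given. We want δ > 0 such that 0 < |z − 13| < δ implies |√z − √13| < ε.
Rationalise: √z − √13 = (z − 13)/(√z + √13), so |√z − √13| = |z − 13|/(√z + √13).
Restrict δ ≤ 13 so that |z − 13| < 13 forces z > 0, and then √z + √13 > √13.
Hence |√z − √13| < |z − 13|/√13, which is < ε once |z − 13| < √13·ε.
Take δ = min(13, √13·ε). If 0 < |z − 13| < δ then z > 0 and |√z − √13| < |z − 13|/√13 < ε.

δ = min(13, √13·ε)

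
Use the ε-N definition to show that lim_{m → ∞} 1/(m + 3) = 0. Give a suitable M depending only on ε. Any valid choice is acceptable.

Suppose ε > 0. For m ≥ 1, |1/(m + 3) − 0| = 1/(m + 3) ≤ 1/m.
We need 1/m < ε, i.e. m > 1/ε.
Take M = 1/ε. If m > M then |1/(m + 3)| ≤ 1/m < ε.

M = 1/ε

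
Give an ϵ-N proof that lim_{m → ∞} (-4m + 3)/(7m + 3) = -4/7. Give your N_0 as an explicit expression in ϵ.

Let ϵ > 0. For m ≥ 1, |(-4m + 3)/(7m + 3) + 4/7| = |33|/(7(7m + 3)) = 33/(7(7m + 3)).
Since 7m + 3 ≥ 7m for m ≥ 1, this is ≤ 33/(7·7m) = (33/49)/m.
So |(-4m + 3)/(7m + 3) + 4/7| < ϵ whenever m > (33/49)/ϵ.
Take N_0 = (33/49)/ϵ. If m > N_0 then |(-4m + 3)/(7m + 3) + 4/7| ≤ (33/49)/m < ϵ.

N_0 = (33/49)/ϵ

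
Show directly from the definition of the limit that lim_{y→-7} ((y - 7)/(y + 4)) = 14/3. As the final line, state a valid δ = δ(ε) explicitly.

δ = min(3/2, (9/22)ε)

Fix ε > 0. We want δ > 0 with 0 < |y + 7| < δ ⇒ |(y - 7)/(y + 4) − (14/3)| < ε.
Combining over a common denominator, (y - 7)/(y + 4) − (14/3) = [(y - 7)·(-3) − (-14)·(y + 4)] / [(-3)·(y + 4)] = 11(y + 7) / ((-3)(y + 4)).
So |(y - 7)/(y + 4) − (14/3)| = 11|y + 7| / (3·|y + 4|).
Require δ ≤ 3/2, so |y + 4| ≥ |-3| − |y + 7| > 3 − 3/2 = 3/2.
Hence |(y - 7)/(y + 4) − (14/3)| < 11|y + 7|/(3·(3/2)) = (22/9)|y + 7|, which is < ε once |y + 7| < (9/22)ε.
Take δ = min(3/2, (9/22)ε). Then 0 < |y + 7| < δ forces both bounds, so |(y - 7)/(y + 4) − (14/3)| < ε.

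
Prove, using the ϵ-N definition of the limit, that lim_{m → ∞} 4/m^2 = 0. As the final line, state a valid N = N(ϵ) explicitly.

N = (4/ϵ)^{1/2}

Let ϵ > 0. For m ≥ 1, |4/m^2 − 0| = 4/m^2.
4/m^2 < ϵ ⇔ m^2 > 4/ϵ ⇔ m > (4/ϵ)^{1/2}.
Take N = (4/ϵ)^{1/2}. Then m > N implies 4/m^2 < ϵ.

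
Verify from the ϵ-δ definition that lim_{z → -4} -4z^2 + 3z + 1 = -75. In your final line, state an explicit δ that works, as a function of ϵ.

δ = min(2, ϵ/43)

Let ϵ > 0 be given. We want δ > 0 such that 0 < |z + 4| < δ implies |(-4z^2 + 3z + 1) + 75| < ϵ.
(-4z^2 + 3z + 1) + 75 = -4z^2 + 3z + 76 = (z + 4)(-4z + 19).
So |(-4z^2 + 3z + 1) + 75| = |z + 4|·|-4z + 19|.
Assume first that |z + 4| < 2, so |z| < 6. Then |-4z + 19| ≤ 4·6 + 19 = 43.
Hence |(-4z^2 + 3z + 1) + 75| ≤ 43|z + 4| < ϵ provided |z + 4| < ϵ/43.
Choosing δ = min(2, ϵ/43) ensures both conditions, hence |(-4z^2 + 3z + 1) + 75| < ϵ.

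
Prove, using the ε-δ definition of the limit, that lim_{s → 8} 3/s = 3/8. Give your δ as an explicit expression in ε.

δ = min(4, (32/3)ε)

Suppose ε > 0. We seek δ > 0 such that 0 < |s − 8| < δ implies |3/s − (3/8)| < ε.
|3/s − (3/8)| = 3·|8 − s|/(8·|s|) = 3|s − 8|/(8|s|).
Require δ ≤ 4 so that |s| > 8 − 4 = 4, hence 8|s| > 32.
Then |3/s − (3/8)| < 3|s − 8|/32, which is < ε when |s − 8| < (32/3)ε.
Take δ = min(4, (32/3)ε). Then 0 < |s − 8| < δ gives both |s − 8| < 4 and |s − 8| < (32/3)ε, so |3/s − (3/8)| < ε.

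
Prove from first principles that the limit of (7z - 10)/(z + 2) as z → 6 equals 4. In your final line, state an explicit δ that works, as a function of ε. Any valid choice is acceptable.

Fix ε > 0. We want δ > 0 with 0 < |z − 6| < δ ⇒ |(7z - 10)/(z + 2) − 4| < ε.
Combining over a common denominator, (7z - 10)/(z + 2) − 4 = [(7z - 10)·8 − 32·(z + 2)] / [8·(z + 2)] = 24(z − 6) / (8(z + 2)).
So |(7z - 10)/(z + 2) − 4| = 24|z − 6| / (8·|z + 2|).
Require δ ≤ 4, so |z + 2| ≥ |8| − |z − 6| > 8 − 4 = 4.
Hence |(7z - 10)/(z + 2) − 4| < 24|z − 6|/(8·4) = (3/4)|z − 6|, which is < ε once |z − 6| < (4/3)ε.
Take δ = min(4, (4/3)ε). Then 0 < |z − 6| < δ forces both bounds, so |(7z - 10)/(z + 2) − 4| < ε.

δ = min(4, (4/3)ε)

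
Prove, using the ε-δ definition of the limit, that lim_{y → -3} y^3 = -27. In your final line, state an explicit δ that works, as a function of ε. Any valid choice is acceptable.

δ = min(2, ε/49)

Suppose ε > 0. We seek δ > 0 with 0 < |y + 3| < δ ⇒ |y^3 + 27| < ε.
Factor: y^3 + 27 = (y + 3)(y^2 - 3y + 9), so |y^3 + 27| = |y + 3|·|y^2 - 3y + 9|.
Impose δ ≤ 2 so that |y| < 5; then |y^2 - 3y + 9| ≤ 49.
Hence |y^3 + 27| ≤ 49|y + 3|, which is < ε once |y + 3| < ε/49.
Take δ = min(2, ε/49). If 0 < |y + 3| < δ then both bounds hold and |y^3 + 27| ≤ 49|y + 3| < 49·(ε/49) = ε.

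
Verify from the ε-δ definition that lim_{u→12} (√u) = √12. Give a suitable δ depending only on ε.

δ = min(12, √12·ε)

Let ε > 0. We want δ > 0 such that 0 < |u − 12| < δ implies |√u − √12| < ε.
Rationalise: √u − √12 = (u − 12)/(√u + √12), so |√u − √12| = |u − 12|/(√u + √12).
Restrict δ ≤ 12 so that |u − 12| < 12 forces u > 0, and then √u + √12 > √12.
Hence |√u − √12| < |u − 12|/√12, which is < ε once |u − 12| < √12·ε.
Take δ = min(12, √12·ε). If 0 < |u − 12| < δ then u > 0 and |√u − √12| < |u − 12|/√12 < ε.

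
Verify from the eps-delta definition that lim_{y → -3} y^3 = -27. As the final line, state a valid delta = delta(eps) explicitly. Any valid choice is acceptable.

delta = min(2, eps/49)

Let eps > 0. We seek delta > 0 with 0 < |y + 3| < delta ⇒ |y^3 + 27| < eps.
Factor: y^3 + 27 = (y + 3)(y^2 - 3y + 9), so |y^3 + 27| = |y + 3|·|y^2 - 3y + 9|.
Impose delta ≤ 2 so that |y| < 5; then |y^2 - 3y + 9| ≤ 49.
Hence |y^3 + 27| ≤ 49|y + 3|, which is < eps once |y + 3| < eps/49.
Take delta = min(2, eps/49). If 0 < |y + 3| < delta then both bounds hold and |y^3 + 27| ≤ 49|y + 3| < 49·(eps/49) = eps.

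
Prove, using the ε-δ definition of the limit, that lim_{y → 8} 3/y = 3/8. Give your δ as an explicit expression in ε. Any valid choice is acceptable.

δ = min(4, (32/3)ε)

Let ε > 0 be given. We seek δ > 0 such that 0 < |y − 8| < δ implies |3/y − (3/8)| < ε.
|3/y − (3/8)| = 3·|8 − y|/(8·|y|) = 3|y − 8|/(8|y|).
Require δ ≤ 4 so that |y| > 8 − 4 = 4, hence 8|y| > 32.
Then |3/y − (3/8)| < 3|y − 8|/32, which is < ε when |y − 8| < (32/3)ε.
Take δ = min(4, (32/3)ε). Then 0 < |y − 8| < δ gives both |y − 8| < 4 and |y − 8| < (32/3)ε, so |3/y − (3/8)| < ε.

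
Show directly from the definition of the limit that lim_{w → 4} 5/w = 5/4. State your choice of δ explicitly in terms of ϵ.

Suppose ϵ > 0. We seek δ > 0 such that 0 < |w − 4| < δ implies |5/w − (5/4)| < ϵ.
|5/w − (5/4)| = 5·|4 − w|/(4·|w|) = 5|w − 4|/(4|w|).
Require δ ≤ 2 so that |w| > 4 − 2 = 2, hence 4|w| > 8.
Then |5/w − (5/4)| < 5|w − 4|/8, which is < ϵ when |w − 4| < (8/5)ϵ.
Take δ = min(2, (8/5)ϵ). Then 0 < |w − 4| < δ gives both |w − 4| < 2 and |w − 4| < (8/5)ϵ, so |5/w − (5/4)| < ϵ.

δ = min(2, (8/5)ϵ)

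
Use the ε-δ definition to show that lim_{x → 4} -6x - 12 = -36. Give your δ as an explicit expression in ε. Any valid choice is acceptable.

δ = ε/6

Let ε > 0 be given. We need δ > 0 so that 0 < |x − 4| < δ implies |(-6x - 12) + 36| < ε.
|(-6x - 12) + 36| = |-6x + 24| = 6|x − 4|.
So 6|x − 4| < ε exactly when |x − 4| < ε/6.
Take δ = ε/6. If 0 < |x − 4| < δ then |(-6x - 12) + 36| = 6|x − 4| < 6·(ε/6) = ε.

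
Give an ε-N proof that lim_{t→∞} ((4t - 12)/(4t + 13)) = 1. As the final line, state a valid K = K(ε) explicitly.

Let ε > 0. We seek K > 0 such that t > K implies |(4t - 12)/(4t + 13) − 1| < ε.
(4t - 12)/(4t + 13) − 1 = (4(4t - 12) − 4(4t + 13)) / (4(4t + 13)) = -100/(4(4t + 13)).
For t > 0 we have 4t + 13 > 4t, so |(4t - 12)/(4t + 13) − 1| = 100/(4(4t + 13)) < 100/(4·4t) = (25/4)/t.
Thus |(4t - 12)/(4t + 13) − 1| < ε whenever t > (25/4)/ε.
Take K = (25/4)/ε. If t > K then |(4t - 12)/(4t + 13) − 1| < (25/4)/t < ε.

K = (25/4)/ε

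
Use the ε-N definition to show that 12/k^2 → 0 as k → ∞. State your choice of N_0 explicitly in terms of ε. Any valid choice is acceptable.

Fix ε > 0. For k ≥ 1, |12/k^2 − 0| = 12/k^2.
12/k^2 < ε ⇔ k^2 > 12/ε ⇔ k > (12/ε)^{1/2}.
Take N_0 = (12/ε)^{1/2}. Then k > N_0 implies 12/k^2 < ε.

N_0 = (12/ε)^{1/2}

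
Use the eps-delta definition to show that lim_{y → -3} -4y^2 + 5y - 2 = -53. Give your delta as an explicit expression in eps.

delta = min(1, eps/33)

Let eps > 0. We want delta > 0 such that 0 < |y + 3| < delta implies |(-4y^2 + 5y - 2) + 53| < eps.
(-4y^2 + 5y - 2) + 53 = -4y^2 + 5y + 51 = (y + 3)(-4y + 17).
So |(-4y^2 + 5y - 2) + 53| = |y + 3|·|-4y + 17|.
Require delta ≤ 1. Then |y + 3| < 1 gives |y| < 4, and by the triangle inequality |-4y + 17| ≤ 4·4 + 17 = 33.
Hence |(-4y^2 + 5y - 2) + 53| ≤ 33|y + 3| < eps provided |y + 3| < eps/33.
Take delta = min(1, eps/33). Then 0 < |y + 3| < delta gives both |y + 3| < 1 and |y + 3| < eps/33, so |(-4y^2 + 5y - 2) + 53| < eps.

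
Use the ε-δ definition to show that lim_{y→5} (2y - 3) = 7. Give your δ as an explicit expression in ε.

δ = ε/2

Let ε > 0 be given. We need δ > 0 so that 0 < |y − 5| < δ implies |(2y - 3) − 7| < ε.
|(2y - 3) − 7| = |2y - 10| = 2|y − 5|.
Thus it suffices that |y − 5| < ε/2.
Choosing δ = ε/2 gives |(2y - 3) − 7| = 2|y − 5| < ε whenever |y − 5| < δ.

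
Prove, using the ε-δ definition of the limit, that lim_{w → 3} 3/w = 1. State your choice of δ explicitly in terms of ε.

δ = min(3/2, (3/2)ε)

Fix ε > 0. We seek δ > 0 such that 0 < |w − 3| < δ implies |3/w − 1| < ε.
|3/w − 1| = 3·|3 − w|/(3·|w|) = 3|w − 3|/(3|w|).
Restrict δ ≤ 3/2. Then |w − 3| < 3/2 gives |w| > 3/2, so 3|w| > 9/2.
Then |3/w − 1| < 3|w − 3|/(9/2), which is < ε when |w − 3| < (3/2)ε.
Take δ = min(3/2, (3/2)ε). Then 0 < |w − 3| < δ gives both |w − 3| < 3/2 and |w − 3| < (3/2)ε, so |3/w − 1| < ε.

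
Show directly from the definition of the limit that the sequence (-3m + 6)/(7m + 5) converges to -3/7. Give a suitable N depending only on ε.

Suppose ε > 0. For m ≥ 1, |(-3m + 6)/(7m + 5) + 3/7| = |57|/(7(7m + 5)) = 57/(7(7m + 5)).
Since 7m + 5 ≥ 7m for m ≥ 1, this is ≤ 57/(7·7m) = (57/49)/m.
So |(-3m + 6)/(7m + 5) + 3/7| < ε whenever m > (57/49)/ε.
Take N = (57/49)/ε. If m > N then |(-3m + 6)/(7m + 5) + 3/7| ≤ (57/49)/m < ε.

N = (57/49)/ε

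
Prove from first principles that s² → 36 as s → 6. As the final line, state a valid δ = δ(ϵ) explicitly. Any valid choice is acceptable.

δ = min(1, ϵ/13)

Let ϵ > 0 be given. We seek δ > 0 with 0 < |s − 6| < δ ⇒ |s² − 36| < ϵ.
Factor: s² − 36 = (s − 6)(s + 6), so |s² − 36| = |s − 6|·|s + 6|.
Impose δ ≤ 1 so that |s| < 7; then |s + 6| ≤ 13.
Hence |s² − 36| ≤ 13|s − 6|, which is < ϵ once |s − 6| < ϵ/13.
Take δ = min(1, ϵ/13). If 0 < |s − 6| < δ then both bounds hold and |s² − 36| ≤ 13|s − 6| < 13·(ϵ/13) = ϵ.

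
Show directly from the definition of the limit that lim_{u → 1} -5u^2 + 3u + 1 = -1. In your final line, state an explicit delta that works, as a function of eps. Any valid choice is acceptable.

Fix eps > 0. We want delta > 0 such that 0 < |u − 1| < delta implies |(-5u^2 + 3u + 1) + 1| < eps.
(-5u^2 + 3u + 1) + 1 = -5u^2 + 3u + 2 = (u − 1)(-5u - 2).
So |(-5u^2 + 3u + 1) + 1| = |u − 1|·|-5u - 2|.
Assume first that |u − 1| < 1, so |u| < 2. Then |-5u - 2| ≤ 5·2 + 2 = 12.
Hence |(-5u^2 + 3u + 1) + 1| ≤ 12|u − 1| < eps provided |u − 1| < eps/12.
Choosing delta = min(1, eps/12) ensures both conditions, hence |(-5u^2 + 3u + 1) + 1| < eps.

delta = min(1, eps/12)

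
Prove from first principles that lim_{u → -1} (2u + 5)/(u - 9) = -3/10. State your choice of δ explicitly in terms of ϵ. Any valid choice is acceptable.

δ = min(5, (50/23)ϵ)

Let ϵ > 0 be given. We want δ > 0 with 0 < |u + 1| < δ ⇒ |(2u + 5)/(u - 9) + 3/10| < ϵ.
Combining over a common denominator, (2u + 5)/(u - 9) + 3/10 = [(2u + 5)·(-10) − 3·(u - 9)] / [(-10)·(u - 9)] = -23(u + 1) / ((-10)(u - 9)).
So |(2u + 5)/(u - 9) + 3/10| = 23|u + 1| / (10·|u − 9|).
Require δ ≤ 5, so |u − 9| ≥ |-10| − |u + 1| > 10 − 5 = 5.
Hence |(2u + 5)/(u - 9) + 3/10| < 23|u + 1|/(10·5) = (23/50)|u + 1|, which is < ϵ once |u + 1| < (50/23)ϵ.
Take δ = min(5, (50/23)ϵ). Then 0 < |u + 1| < δ forces both bounds, so |(2u + 5)/(u - 9) + 3/10| < ϵ.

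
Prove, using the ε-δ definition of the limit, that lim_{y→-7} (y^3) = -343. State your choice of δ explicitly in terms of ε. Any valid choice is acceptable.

δ = min(2, ε/193)

Let ε > 0 be given. We seek δ > 0 with 0 < |y + 7| < δ ⇒ |y^3 + 343| < ε.
Factor: y^3 + 343 = (y + 7)(y^2 - 7y + 49), so |y^3 + 343| = |y + 7|·|y^2 - 7y + 49|.
Restrict δ ≤ 2. Then |y + 7| < 2 gives |y| < 9, so by the triangle inequality |y^2 - 7y + 49| ≤ 9^2 + 7·9 + 49 = 193.
Hence |y^3 + 343| ≤ 193|y + 7|, which is < ε once |y + 7| < ε/193.
Take δ = min(2, ε/193). If 0 < |y + 7| < δ then both bounds hold and |y^3 + 343| ≤ 193|y + 7| < 193·(ε/193) = ε.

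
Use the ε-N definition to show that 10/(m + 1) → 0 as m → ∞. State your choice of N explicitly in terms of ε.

Suppose ε > 0. For m ≥ 1, |10/(m + 1) − 0| = 10/(m + 1) ≤ 10/m.
We need 10/m < ε, i.e. m > 10/ε.
Take N = 10/ε. If m > N then |10/(m + 1)| ≤ 10/m < ε.

N = 10/ε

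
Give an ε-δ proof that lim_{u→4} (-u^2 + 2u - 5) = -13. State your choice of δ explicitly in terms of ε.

δ = min(2, ε/8)

Fix ε > 0. We want δ > 0 such that 0 < |u − 4| < δ implies |(-u^2 + 2u - 5) + 13| < ε.
(-u^2 + 2u - 5) + 13 = -u^2 + 2u + 8 = (u − 4)(-u - 2).
So |(-u^2 + 2u - 5) + 13| = |u − 4|·|-u - 2|.
Require δ ≤ 2. Then |u − 4| < 2 gives |u| < 6, and by the triangle inequality |-u - 2| ≤ 6 + 2 = 8.
Hence |(-u^2 + 2u - 5) + 13| ≤ 8|u − 4| < ε provided |u − 4| < ε/8.
Choosing δ = min(2, ε/8) ensures both conditions, hence |(-u^2 + 2u - 5) + 13| < ε.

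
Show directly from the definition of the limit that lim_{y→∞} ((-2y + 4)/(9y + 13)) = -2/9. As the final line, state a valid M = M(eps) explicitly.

Suppose eps > 0. We seek M > 0 such that y > M implies |(-2y + 4)/(9y + 13) + 2/9| < eps.
(-2y + 4)/(9y + 13) + 2/9 = (9(-2y + 4) − (-2)(9y + 13)) / (9(9y + 13)) = 62/(9(9y + 13)).
For y > 0 we have 9y + 13 > 9y, so |(-2y + 4)/(9y + 13) + 2/9| = 62/(9(9y + 13)) < 62/(9·9y) = (62/81)/y.
Thus |(-2y + 4)/(9y + 13) + 2/9| < eps whenever y > (62/81)/eps.
Take M = (62/81)/eps. If y > M then |(-2y + 4)/(9y + 13) + 2/9| < (62/81)/y < eps.

M = (62/81)/eps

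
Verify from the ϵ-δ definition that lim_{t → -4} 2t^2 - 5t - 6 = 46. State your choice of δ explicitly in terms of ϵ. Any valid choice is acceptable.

δ = min(1, ϵ/23)

Suppose ϵ > 0. We want δ > 0 such that 0 < |t + 4| < δ implies |(2t^2 - 5t - 6) − 46| < ϵ.
(2t^2 - 5t - 6) − 46 = 2t^2 - 5t - 52 = (t + 4)(2t - 13).
So |(2t^2 - 5t - 6) − 46| = |t + 4|·|2t - 13|.
Require δ ≤ 1. Then |t + 4| < 1 gives |t| < 5, and by the triangle inequality |2t - 13| ≤ 2·5 + 13 = 23.
Hence |(2t^2 - 5t - 6) − 46| ≤ 23|t + 4| < ϵ provided |t + 4| < ϵ/23.
Choosing δ = min(1, ϵ/23) ensures both conditions, hence |(2t^2 - 5t - 6) − 46| < ϵ.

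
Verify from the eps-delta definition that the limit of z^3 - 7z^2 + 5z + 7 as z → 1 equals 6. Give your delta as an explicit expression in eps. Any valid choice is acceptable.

Fix eps > 0. We want delta > 0 such that 0 < |z − 1| < delta implies |(z^3 - 7z^2 + 5z + 7) − 6| < eps.
(z^3 - 7z^2 + 5z + 7) − 6 = z^3 - 7z^2 + 5z + 1 = (z − 1)(z^2 - 6z - 1).
So |(z^3 - 7z^2 + 5z + 7) − 6| = |z − 1|·|z^2 - 6z - 1|.
Require delta ≤ 2. Then |z − 1| < 2 gives |z| < 3, and by the triangle inequality |z^2 - 6z - 1| ≤ 3^2 + 6·3 + 1 = 28.
Hence |(z^3 - 7z^2 + 5z + 7) − 6| ≤ 28|z − 1| < eps provided |z − 1| < eps/28.
Choosing delta = min(2, eps/28) ensures both conditions, hence |(z^3 - 7z^2 + 5z + 7) − 6| < eps.

delta = min(2, eps/28)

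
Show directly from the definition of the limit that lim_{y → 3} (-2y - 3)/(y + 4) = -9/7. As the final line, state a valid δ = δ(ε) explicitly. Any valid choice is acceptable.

Let ε > 0 be given. We want δ > 0 with 0 < |y − 3| < δ ⇒ |(-2y - 3)/(y + 4) + 9/7| < ε.
Combining over a common denominator, (-2y - 3)/(y + 4) + 9/7 = [(-2y - 3)·7 − (-9)·(y + 4)] / [7·(y + 4)] = -5(y − 3) / (7(y + 4)).
So |(-2y - 3)/(y + 4) + 9/7| = 5|y − 3| / (7·|y + 4|).
Require δ ≤ 7/2, so |y + 4| ≥ |7| − |y − 3| > 7 − 7/2 = 7/2.
Hence |(-2y - 3)/(y + 4) + 9/7| < 5|y − 3|/(7·(7/2)) = (10/49)|y − 3|, which is < ε once |y − 3| < (49/10)ε.
Take δ = min(7/2, (49/10)ε). Then 0 < |y − 3| < δ forces both bounds, so |(-2y - 3)/(y + 4) + 9/7| < ε.

δ = min(7/2, (49/10)ε)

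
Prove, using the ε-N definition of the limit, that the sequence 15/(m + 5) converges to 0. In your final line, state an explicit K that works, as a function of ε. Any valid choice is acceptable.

K = 15/ε

Let ε > 0 be given. For m ≥ 1, |15/(m + 5) − 0| = 15/(m + 5) ≤ 15/m.
We need 15/m < ε, i.e. m > 15/ε.
Take K = 15/ε. If m > K then |15/(m + 5)| ≤ 15/m < ε.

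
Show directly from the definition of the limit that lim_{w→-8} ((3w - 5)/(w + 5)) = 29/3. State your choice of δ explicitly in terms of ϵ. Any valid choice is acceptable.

Fix ϵ > 0. We want δ > 0 with 0 < |w + 8| < δ ⇒ |(3w - 5)/(w + 5) − (29/3)| < ϵ.
Combining over a common denominator, (3w - 5)/(w + 5) − (29/3) = [(3w - 5)·(-3) − (-29)·(w + 5)] / [(-3)·(w + 5)] = 20(w + 8) / ((-3)(w + 5)).
So |(3w - 5)/(w + 5) − (29/3)| = 20|w + 8| / (3·|w + 5|).
Restrict δ ≤ 3/2. Then |w + 8| < 3/2 gives |w + 5| = |(w + 8) + (-3)| ≥ 3 − 3/2 = 3/2.
Hence |(3w - 5)/(w + 5) − (29/3)| < 20|w + 8|/(3·(3/2)) = (40/9)|w + 8|, which is < ϵ once |w + 8| < (9/40)ϵ.
Take δ = min(3/2, (9/40)ϵ). Then 0 < |w + 8| < δ forces both bounds, so |(3w - 5)/(w + 5) − (29/3)| < ϵ.

δ = min(3/2, (9/40)ϵ)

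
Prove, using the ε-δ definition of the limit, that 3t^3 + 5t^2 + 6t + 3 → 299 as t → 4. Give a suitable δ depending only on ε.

Let ε > 0. We want δ > 0 such that 0 < |t − 4| < δ implies |(3t^3 + 5t^2 + 6t + 3) − 299| < ε.
(3t^3 + 5t^2 + 6t + 3) − 299 = 3t^3 + 5t^2 + 6t - 296 = (t − 4)(3t^2 + 17t + 74).
So |(3t^3 + 5t^2 + 6t + 3) − 299| = |t − 4|·|3t^2 + 17t + 74|.
Require δ ≤ 2. Then |t − 4| < 2 gives |t| < 6, and by the triangle inequality |3t^2 + 17t + 74| ≤ 3·6^2 + 17·6 + 74 = 284.
Hence |(3t^3 + 5t^2 + 6t + 3) − 299| ≤ 284|t − 4| < ε provided |t − 4| < ε/284.
Take δ = min(2, ε/284). Then 0 < |t − 4| < δ gives both |t − 4| < 2 and |t − 4| < ε/284, so |(3t^3 + 5t^2 + 6t + 3) − 299| < ε.

δ = min(2, ε/284)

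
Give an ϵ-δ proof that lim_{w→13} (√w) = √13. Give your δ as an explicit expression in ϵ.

Let ϵ > 0. We want δ > 0 such that 0 < |w − 13| < δ implies |√w − √13| < ϵ.
Rationalise: √w − √13 = (w − 13)/(√w + √13), so |√w − √13| = |w − 13|/(√w + √13).
Restrict δ ≤ 13 so that |w − 13| < 13 forces w > 0, and then √w + √13 > √13.
Hence |√w − √13| < |w − 13|/√13, which is < ϵ once |w − 13| < √13·ϵ.
Take δ = min(13, √13·ϵ). If 0 < |w − 13| < δ then w > 0 and |√w − √13| < |w − 13|/√13 < ϵ.

δ = min(13, √13·ϵ)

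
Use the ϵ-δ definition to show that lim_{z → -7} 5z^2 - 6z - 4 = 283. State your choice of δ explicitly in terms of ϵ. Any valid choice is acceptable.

δ = min(2, ϵ/86)

Let ϵ > 0. We want δ > 0 such that 0 < |z + 7| < δ implies |(5z^2 - 6z - 4) − 283| < ϵ.
(5z^2 - 6z - 4) − 283 = 5z^2 - 6z - 287 = (z + 7)(5z - 41).
So |(5z^2 - 6z - 4) − 283| = |z + 7|·|5z - 41|.
Assume first that |z + 7| < 2, so |z| < 9. Then |5z - 41| ≤ 5·9 + 41 = 86.
Hence |(5z^2 - 6z - 4) − 283| ≤ 86|z + 7| < ϵ provided |z + 7| < ϵ/86.
Choosing δ = min(2, ϵ/86) ensures both conditions, hence |(5z^2 - 6z - 4) − 283| < ϵ.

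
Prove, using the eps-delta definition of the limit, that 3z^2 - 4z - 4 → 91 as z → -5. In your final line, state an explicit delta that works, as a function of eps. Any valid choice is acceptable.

delta = min(1, eps/37)

Let eps > 0 be given. We want delta > 0 such that 0 < |z + 5| < delta implies |(3z^2 - 4z - 4) − 91| < eps.
(3z^2 - 4z - 4) − 91 = 3z^2 - 4z - 95 = (z + 5)(3z - 19).
So |(3z^2 - 4z - 4) − 91| = |z + 5|·|3z - 19|.
Assume first that |z + 5| < 1, so |z| < 6. Then |3z - 19| ≤ 3·6 + 19 = 37.
Hence |(3z^2 - 4z - 4) − 91| ≤ 37|z + 5| < eps provided |z + 5| < eps/37.
Take delta = min(1, eps/37). Then 0 < |z + 5| < delta gives both |z + 5| < 1 and |z + 5| < eps/37, so |(3z^2 - 4z - 4) − 91| < eps.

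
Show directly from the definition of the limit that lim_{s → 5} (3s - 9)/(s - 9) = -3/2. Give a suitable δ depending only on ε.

Let ε > 0 be given. We want δ > 0 with 0 < |s − 5| < δ ⇒ |(3s - 9)/(s - 9) + 3/2| < ε.
Combining over a common denominator, (3s - 9)/(s - 9) + 3/2 = [(3s - 9)·(-4) − 6·(s - 9)] / [(-4)·(s - 9)] = -18(s − 5) / ((-4)(s - 9)).
So |(3s - 9)/(s - 9) + 3/2| = 18|s − 5| / (4·|s − 9|).
Restrict δ ≤ 2. Then |s − 5| < 2 gives |s − 9| = |(s − 5) + (-4)| ≥ 4 − 2 = 2.
Hence |(3s - 9)/(s - 9) + 3/2| < 18|s − 5|/(4·2) = (9/4)|s − 5|, which is < ε once |s − 5| < (4/9)ε.
Take δ = min(2, (4/9)ε). Then 0 < |s − 5| < δ forces both bounds, so |(3s - 9)/(s - 9) + 3/2| < ε.

δ = min(2, (4/9)ε)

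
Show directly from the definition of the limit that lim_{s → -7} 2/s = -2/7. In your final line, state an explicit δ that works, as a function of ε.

δ = min(7/2, (49/4)ε)

Fix ε > 0. We seek δ > 0 such that 0 < |s + 7| < δ implies |2/s + 2/7| < ε.
|2/s + 2/7| = 2·|-7 − s|/(7·|s|) = 2|s + 7|/(7|s|).
Require δ ≤ 7/2 so that |s| > 7 − 7/2 = 7/2, hence 7|s| > 49/2.
Then |2/s + 2/7| < 2|s + 7|/(49/2), which is < ε when |s + 7| < (49/4)ε.
Take δ = min(7/2, (49/4)ε). Then 0 < |s + 7| < δ gives both |s + 7| < 7/2 and |s + 7| < (49/4)ε, so |2/s + 2/7| < ε.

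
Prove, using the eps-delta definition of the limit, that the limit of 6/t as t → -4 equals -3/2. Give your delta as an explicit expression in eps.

Let eps > 0. We seek delta > 0 such that 0 < |t + 4| < delta implies |6/t + 3/2| < eps.
|6/t + 3/2| = 6·|-4 − t|/(4·|t|) = 6|t + 4|/(4|t|).
Restrict delta ≤ 2. Then |t + 4| < 2 gives |t| > 2, so 4|t| > 8.
Then |6/t + 3/2| < 6|t + 4|/8, which is < eps when |t + 4| < (4/3)eps.
Take delta = min(2, (4/3)eps). Then 0 < |t + 4| < delta gives both |t + 4| < 2 and |t + 4| < (4/3)eps, so |6/t + 3/2| < eps.

delta = min(2, (4/3)eps)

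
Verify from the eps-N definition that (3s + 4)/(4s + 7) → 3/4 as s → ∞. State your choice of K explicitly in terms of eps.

K = (5/16)/eps

Fix eps > 0. We seek K > 0 such that s > K implies |(3s + 4)/(4s + 7) − (3/4)| < eps.
(3s + 4)/(4s + 7) − (3/4) = (4(3s + 4) − 3(4s + 7)) / (4(4s + 7)) = -5/(4(4s + 7)).
For s > 0 we have 4s + 7 > 4s, so |(3s + 4)/(4s + 7) − (3/4)| = 5/(4(4s + 7)) < 5/(4·4s) = (5/16)/s.
Thus |(3s + 4)/(4s + 7) − (3/4)| < eps whenever s > (5/16)/eps.
Take K = (5/16)/eps. If s > K then |(3s + 4)/(4s + 7) − (3/4)| < (5/16)/s < eps.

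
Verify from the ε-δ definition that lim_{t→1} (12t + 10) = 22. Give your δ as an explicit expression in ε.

Fix ε > 0. We need δ > 0 so that 0 < |t − 1| < δ implies |(12t + 10) − 22| < ε.
Since (12t + 10) − 22 = 12(t − 1), we have |(12t + 10) − 22| = 12|t − 1|.
So 12|t − 1| < ε exactly when |t − 1| < ε/12.
Choosing δ = ε/12 gives |(12t + 10) − 22| = 12|t − 1| < ε whenever |t − 1| < δ.

δ = ε/12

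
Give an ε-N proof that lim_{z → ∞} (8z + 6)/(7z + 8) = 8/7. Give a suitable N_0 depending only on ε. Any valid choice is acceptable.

Let ε > 0. We seek N_0 > 0 such that z > N_0 implies |(8z + 6)/(7z + 8) − (8/7)| < ε.
(8z + 6)/(7z + 8) − (8/7) = (7(8z + 6) − 8(7z + 8)) / (7(7z + 8)) = -22/(7(7z + 8)).
For z > 0 we have 7z + 8 > 7z, so |(8z + 6)/(7z + 8) − (8/7)| = 22/(7(7z + 8)) < 22/(7·7z) = (22/49)/z.
Thus |(8z + 6)/(7z + 8) − (8/7)| < ε whenever z > (22/49)/ε.
Take N_0 = (22/49)/ε. If z > N_0 then |(8z + 6)/(7z + 8) − (8/7)| < (22/49)/z < ε.

N_0 = (22/49)/ε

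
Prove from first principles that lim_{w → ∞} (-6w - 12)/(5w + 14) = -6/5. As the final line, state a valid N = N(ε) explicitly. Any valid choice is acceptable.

N = (24/25)/ε

Fix ε > 0. We seek N > 0 such that w > N implies |(-6w - 12)/(5w + 14) + 6/5| < ε.
(-6w - 12)/(5w + 14) + 6/5 = (5(-6w - 12) − (-6)(5w + 14)) / (5(5w + 14)) = 24/(5(5w + 14)).
For w > 0 we have 5w + 14 > 5w, so |(-6w - 12)/(5w + 14) + 6/5| = 24/(5(5w + 14)) < 24/(5·5w) = (24/25)/w.
Thus |(-6w - 12)/(5w + 14) + 6/5| < ε whenever w > (24/25)/ε.
Take N = (24/25)/ε. If w > N then |(-6w - 12)/(5w + 14) + 6/5| < (24/25)/w < ε.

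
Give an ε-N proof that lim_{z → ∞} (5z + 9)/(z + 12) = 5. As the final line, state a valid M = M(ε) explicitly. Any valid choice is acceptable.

Fix ε > 0. We seek M > 0 such that z > M implies |(5z + 9)/(z + 12) − 5| < ε.
(5z + 9)/(z + 12) − 5 = ((5z + 9) − 5(z + 12)) / ((z + 12)) = -51/((z + 12)).
For z > 0 we have z + 12 > z, so |(5z + 9)/(z + 12) − 5| = 51/((z + 12)) < 51/(z) = 51/z.
Thus |(5z + 9)/(z + 12) − 5| < ε whenever z > 51/ε.
Take M = 51/ε. If z > M then |(5z + 9)/(z + 12) − 5| < 51/z < ε.

M = 51/ε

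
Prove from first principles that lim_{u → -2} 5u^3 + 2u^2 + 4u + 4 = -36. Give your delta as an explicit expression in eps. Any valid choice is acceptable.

Let eps > 0. We want delta > 0 such that 0 < |u + 2| < delta implies |(5u^3 + 2u^2 + 4u + 4) + 36| < eps.
(5u^3 + 2u^2 + 4u + 4) + 36 = 5u^3 + 2u^2 + 4u + 40 = (u + 2)(5u^2 - 8u + 20).
So |(5u^3 + 2u^2 + 4u + 4) + 36| = |u + 2|·|5u^2 - 8u + 20|.
Require delta ≤ 2. Then |u + 2| < 2 gives |u| < 4, and by the triangle inequality |5u^2 - 8u + 20| ≤ 5·4^2 + 8·4 + 20 = 132.
Hence |(5u^3 + 2u^2 + 4u + 4) + 36| ≤ 132|u + 2| < eps provided |u + 2| < eps/132.
Choosing delta = min(2, eps/132) ensures both conditions, hence |(5u^3 + 2u^2 + 4u + 4) + 36| < eps.

delta = min(2, eps/132)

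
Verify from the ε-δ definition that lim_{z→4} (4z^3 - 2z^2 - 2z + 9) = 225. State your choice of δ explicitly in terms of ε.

Let ε > 0. We want δ > 0 such that 0 < |z − 4| < δ implies |(4z^3 - 2z^2 - 2z + 9) − 225| < ε.
(4z^3 - 2z^2 - 2z + 9) − 225 = 4z^3 - 2z^2 - 2z - 216 = (z − 4)(4z^2 + 14z + 54).
So |(4z^3 - 2z^2 - 2z + 9) − 225| = |z − 4|·|4z^2 + 14z + 54|.
Require δ ≤ 1. Then |z − 4| < 1 gives |z| < 5, and by the triangle inequality |4z^2 + 14z + 54| ≤ 4·5^2 + 14·5 + 54 = 224.
Hence |(4z^3 - 2z^2 - 2z + 9) − 225| ≤ 224|z − 4| < ε provided |z − 4| < ε/224.
Take δ = min(1, ε/224). Then 0 < |z − 4| < δ gives both |z − 4| < 1 and |z − 4| < ε/224, so |(4z^3 - 2z^2 - 2z + 9) − 225| < ε.

δ = min(1, ε/224)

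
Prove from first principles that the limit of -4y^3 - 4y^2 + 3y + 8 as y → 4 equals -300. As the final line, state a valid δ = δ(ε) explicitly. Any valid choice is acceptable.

δ = min(1, ε/277)

Let ε > 0 be given. We want δ > 0 such that 0 < |y − 4| < δ implies |(-4y^3 - 4y^2 + 3y + 8) + 300| < ε.
(-4y^3 - 4y^2 + 3y + 8) + 300 = -4y^3 - 4y^2 + 3y + 308 = (y − 4)(-4y^2 - 20y - 77).
So |(-4y^3 - 4y^2 + 3y + 8) + 300| = |y − 4|·|-4y^2 - 20y - 77|.
Assume first that |y − 4| < 1, so |y| < 5. Then |-4y^2 - 20y - 77| ≤ 4·5^2 + 20·5 + 77 = 277.
Hence |(-4y^3 - 4y^2 + 3y + 8) + 300| ≤ 277|y − 4| < ε provided |y − 4| < ε/277.
Take δ = min(1, ε/277). Then 0 < |y − 4| < δ gives both |y − 4| < 1 and |y − 4| < ε/277, so |(-4y^3 - 4y^2 + 3y + 8) + 300| < ε.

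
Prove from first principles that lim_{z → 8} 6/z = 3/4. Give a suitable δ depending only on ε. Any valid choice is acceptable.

δ = min(4, (16/3)ε)

Fix ε > 0. We seek δ > 0 such that 0 < |z − 8| < δ implies |6/z − (3/4)| < ε.
|6/z − (3/4)| = 6·|8 − z|/(8·|z|) = 6|z − 8|/(8|z|).
Restrict δ ≤ 4. Then |z − 8| < 4 gives |z| > 4, so 8|z| > 32.
Then |6/z − (3/4)| < 6|z − 8|/32, which is < ε when |z − 8| < (16/3)ε.
Take δ = min(4, (16/3)ε). Then 0 < |z − 8| < δ gives both |z − 8| < 4 and |z − 8| < (16/3)ε, so |6/z − (3/4)| < ε.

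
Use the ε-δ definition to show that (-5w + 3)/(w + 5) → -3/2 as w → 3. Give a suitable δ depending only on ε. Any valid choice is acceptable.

δ = min(4, (8/7)ε)

Fix ε > 0. We want δ > 0 with 0 < |w − 3| < δ ⇒ |(-5w + 3)/(w + 5) + 3/2| < ε.
Combining over a common denominator, (-5w + 3)/(w + 5) + 3/2 = [(-5w + 3)·8 − (-12)·(w + 5)] / [8·(w + 5)] = -28(w − 3) / (8(w + 5)).
So |(-5w + 3)/(w + 5) + 3/2| = 28|w − 3| / (8·|w + 5|).
Require δ ≤ 4, so |w + 5| ≥ |8| − |w − 3| > 8 − 4 = 4.
Hence |(-5w + 3)/(w + 5) + 3/2| < 28|w − 3|/(8·4) = (7/8)|w − 3|, which is < ε once |w − 3| < (8/7)ε.
Take δ = min(4, (8/7)ε). Then 0 < |w − 3| < δ forces both bounds, so |(-5w + 3)/(w + 5) + 3/2| < ε.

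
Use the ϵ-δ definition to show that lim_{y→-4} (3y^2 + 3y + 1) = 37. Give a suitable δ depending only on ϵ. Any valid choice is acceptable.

δ = min(1, ϵ/24)

Fix ϵ > 0. We want δ > 0 such that 0 < |y + 4| < δ implies |(3y^2 + 3y + 1) − 37| < ϵ.
(3y^2 + 3y + 1) − 37 = 3y^2 + 3y - 36 = (y + 4)(3y - 9).
So |(3y^2 + 3y + 1) − 37| = |y + 4|·|3y - 9|.
Assume first that |y + 4| < 1, so |y| < 5. Then |3y - 9| ≤ 3·5 + 9 = 24.
Hence |(3y^2 + 3y + 1) − 37| ≤ 24|y + 4| < ϵ provided |y + 4| < ϵ/24.
Take δ = min(1, ϵ/24). Then 0 < |y + 4| < δ gives both |y + 4| < 1 and |y + 4| < ϵ/24, so |(3y^2 + 3y + 1) − 37| < ϵ.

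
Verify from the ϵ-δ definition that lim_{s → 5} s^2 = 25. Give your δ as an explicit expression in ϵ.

δ = min(1, ϵ/11)

Suppose ϵ > 0. We seek δ > 0 with 0 < |s − 5| < δ ⇒ |s^2 − 25| < ϵ.
Factor: s^2 − 25 = (s − 5)(s + 5), so |s^2 − 25| = |s − 5|·|s + 5|.
Restrict δ ≤ 1. Then |s − 5| < 1 gives |s| < 6, so by the triangle inequality |s + 5| ≤ 6 + 5 = 11.
Hence |s^2 − 25| ≤ 11|s − 5|, which is < ϵ once |s − 5| < ϵ/11.
Take δ = min(1, ϵ/11). If 0 < |s − 5| < δ then both bounds hold and |s^2 − 25| ≤ 11|s − 5| < 11·(ϵ/11) = ϵ.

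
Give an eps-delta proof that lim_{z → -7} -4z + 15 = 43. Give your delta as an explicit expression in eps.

delta = eps/4

Let eps > 0 be given. We need delta > 0 so that 0 < |z + 7| < delta implies |(-4z + 15) − 43| < eps.
Since (-4z + 15) − 43 = -4(z + 7), we have |(-4z + 15) − 43| = 4|z + 7|.
Thus it suffices that |z + 7| < eps/4.
Take delta = eps/4. If 0 < |z + 7| < delta then |(-4z + 15) − 43| = 4|z + 7| < 4·(eps/4) = eps.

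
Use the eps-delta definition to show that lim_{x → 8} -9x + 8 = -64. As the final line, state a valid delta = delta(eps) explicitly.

delta = eps/9

Suppose eps > 0. We need delta > 0 so that 0 < |x − 8| < delta implies |(-9x + 8) + 64| < eps.
|(-9x + 8) + 64| = |-9x + 72| = 9|x − 8|.
Thus it suffices that |x − 8| < eps/9.
Choosing delta = eps/9 gives |(-9x + 8) + 64| = 9|x − 8| < eps whenever |x − 8| < delta.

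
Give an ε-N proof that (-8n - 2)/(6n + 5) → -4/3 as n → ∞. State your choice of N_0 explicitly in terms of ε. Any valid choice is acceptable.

N_0 = (7/9)/ε

Let ε > 0 be given. For n ≥ 1, |(-8n - 2)/(6n + 5) + 4/3| = |28|/(6(6n + 5)) = 28/(6(6n + 5)).
Since 6n + 5 ≥ 6n for n ≥ 1, this is ≤ 28/(6·6n) = (7/9)/n.
So |(-8n - 2)/(6n + 5) + 4/3| < ε whenever n > (7/9)/ε.
Take N_0 = (7/9)/ε. If n > N_0 then |(-8n - 2)/(6n + 5) + 4/3| ≤ (7/9)/n < ε.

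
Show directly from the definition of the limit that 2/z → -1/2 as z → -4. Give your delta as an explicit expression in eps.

delta = min(2, 4eps)

Let eps > 0 be given. We seek delta > 0 such that 0 < |z + 4| < delta implies |2/z + 1/2| < eps.
|2/z + 1/2| = 2·|-4 − z|/(4·|z|) = 2|z + 4|/(4|z|).
Restrict delta ≤ 2. Then |z + 4| < 2 gives |z| > 2, so 4|z| > 8.
Then |2/z + 1/2| < 2|z + 4|/8, which is < eps when |z + 4| < 4eps.
Take delta = min(2, 4eps). Then 0 < |z + 4| < delta gives both |z + 4| < 2 and |z + 4| < 4eps, so |2/z + 1/2| < eps.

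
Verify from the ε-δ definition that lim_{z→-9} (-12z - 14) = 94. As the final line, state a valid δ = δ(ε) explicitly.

δ = ε/12

Suppose ε > 0. We need δ > 0 so that 0 < |z + 9| < δ implies |(-12z - 14) − 94| < ε.
Since (-12z - 14) − 94 = -12(z + 9), we have |(-12z - 14) − 94| = 12|z + 9|.
Thus it suffices that |z + 9| < ε/12.
Choosing δ = ε/12 gives |(-12z - 14) − 94| = 12|z + 9| < ε whenever |z + 9| < δ.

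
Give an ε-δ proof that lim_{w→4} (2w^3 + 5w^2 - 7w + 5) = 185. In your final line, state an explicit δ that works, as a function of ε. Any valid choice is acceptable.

Fix ε > 0. We want δ > 0 such that 0 < |w − 4| < δ implies |(2w^3 + 5w^2 - 7w + 5) − 185| < ε.
(2w^3 + 5w^2 - 7w + 5) − 185 = 2w^3 + 5w^2 - 7w - 180 = (w − 4)(2w^2 + 13w + 45).
So |(2w^3 + 5w^2 - 7w + 5) − 185| = |w − 4|·|2w^2 + 13w + 45|.
Assume first that |w − 4| < 1, so |w| < 5. Then |2w^2 + 13w + 45| ≤ 2·5^2 + 13·5 + 45 = 160.
Hence |(2w^3 + 5w^2 - 7w + 5) − 185| ≤ 160|w − 4| < ε provided |w − 4| < ε/160.
Take δ = min(1, ε/160). Then 0 < |w − 4| < δ gives both |w − 4| < 1 and |w − 4| < ε/160, so |(2w^3 + 5w^2 - 7w + 5) − 185| < ε.

δ = min(1, ε/160)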